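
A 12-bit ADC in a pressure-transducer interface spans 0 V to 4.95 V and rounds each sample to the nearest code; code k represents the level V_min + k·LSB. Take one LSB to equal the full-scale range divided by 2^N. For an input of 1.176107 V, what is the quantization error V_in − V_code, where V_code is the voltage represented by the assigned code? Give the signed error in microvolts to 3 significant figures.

Span = 4.95 V. LSB = 4.95 V / 2^12 ≈ 1.208 mV.
(V_in − V_min)/LSB = (1.176107 − (0)) × 4096/4.95 = 973.1988 → nearest code k = 973.
V_code = 0 + (973/4096) × 4.95 = 1.175866699 V.
V_in − V_code = 1.176107 − (1.175866699) = +240 µV.

+240 µV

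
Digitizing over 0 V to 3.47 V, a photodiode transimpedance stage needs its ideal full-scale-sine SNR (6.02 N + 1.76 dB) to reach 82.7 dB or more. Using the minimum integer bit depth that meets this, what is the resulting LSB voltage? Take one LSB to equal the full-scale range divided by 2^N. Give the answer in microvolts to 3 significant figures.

212 µV

V_FS = 3.47 V.
6.02 N + 1.76 ≥ 82.7 gives N ≥ 13.445, so the minimum integer is 14.
Step size = 3.47/16384 V = 212 µV.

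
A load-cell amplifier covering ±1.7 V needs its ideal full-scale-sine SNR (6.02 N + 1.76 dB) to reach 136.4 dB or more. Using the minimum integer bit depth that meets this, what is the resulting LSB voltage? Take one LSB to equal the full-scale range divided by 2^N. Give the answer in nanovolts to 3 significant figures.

405 nV

Span: 1.7 V − (-1.7 V) = 3.4 V.
N ≥ (136.4 − 1.76)/6.02 = 22.365 → N_min = 23.
One LSB is 3.4 V / 8388608 = 405 nV.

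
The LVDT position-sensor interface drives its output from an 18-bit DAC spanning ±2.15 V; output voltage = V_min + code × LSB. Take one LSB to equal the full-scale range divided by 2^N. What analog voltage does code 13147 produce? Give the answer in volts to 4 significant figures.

-1.934 V

The full-scale span is 2.15 − (-2.15) = 4.3 V. LSB = 4.3 V / 2^18.
V_out = -2.15 + 13147 × (4.3/262144) V
      = -2.15 V + 0.215653 V = -1.93435 V.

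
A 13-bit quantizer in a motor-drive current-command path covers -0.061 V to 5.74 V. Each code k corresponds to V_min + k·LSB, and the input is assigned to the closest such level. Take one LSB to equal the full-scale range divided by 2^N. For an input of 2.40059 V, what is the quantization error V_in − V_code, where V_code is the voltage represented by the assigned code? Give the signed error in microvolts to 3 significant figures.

+131 µV

Full-scale range = 5.74 V − (-0.061 V) = 5.801 V. LSB = 5.801 V / 2^13 ≈ 0.7081 mV.
(2.40059 − (-0.061)) / LSB = 2.46159 × 8192/5.801 = 3476.1843. Nearest integer: k = 3476.
Reconstructed level: -0.061 + 3476 × 5.801/8192 V = 2.400459473 V.
Error = V_in − V_code = 2.40059 − (2.400459473) = +131 µV.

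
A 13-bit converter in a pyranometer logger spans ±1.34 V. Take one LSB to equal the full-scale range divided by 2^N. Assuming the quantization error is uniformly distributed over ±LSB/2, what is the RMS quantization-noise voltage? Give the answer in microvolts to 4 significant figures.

Range = 1.34 − (-1.34) = 2.68 V.
Step size = 2.68/8192 V = 327.148 µV.
For a uniform distribution on [−LSB/2, +LSB/2], V_rms = LSB/√12 = 327.148 µV/3.4641 = 94.44 µV.

94.44 µV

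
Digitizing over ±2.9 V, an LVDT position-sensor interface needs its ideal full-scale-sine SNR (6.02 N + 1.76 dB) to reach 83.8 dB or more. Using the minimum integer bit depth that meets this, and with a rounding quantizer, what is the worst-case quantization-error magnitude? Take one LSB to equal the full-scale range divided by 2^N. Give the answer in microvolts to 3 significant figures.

Range = 2.9 − (-2.9) = 5.8 V.
6.02 N + 1.76 ≥ 83.8 gives N ≥ 13.628, so the minimum integer is 14.
Step size = 5.8/16384 V = 354.00 µV.
Half an LSB is 177 µV.

177 µV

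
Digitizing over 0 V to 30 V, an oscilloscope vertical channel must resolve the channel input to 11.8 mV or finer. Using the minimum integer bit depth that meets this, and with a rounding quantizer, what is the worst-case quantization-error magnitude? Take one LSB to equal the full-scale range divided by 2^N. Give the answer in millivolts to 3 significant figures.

3.66 mV

Span = 30 V.
Required number of levels: 30/11.8 mV = 2542.4; smallest N with 2^N ≥ that is 12.
LSB = 30 V / 2^12 = 7.3242 mV.
Max error for round-to-nearest is LSB/2 = 3.66 mV.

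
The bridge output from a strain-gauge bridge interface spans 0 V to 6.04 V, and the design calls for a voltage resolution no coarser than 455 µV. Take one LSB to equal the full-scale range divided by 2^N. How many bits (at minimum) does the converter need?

14 bits

V_FS = 6.04 V.
Required number of levels: 6.04/455 µV = 13275; smallest N with 2^N ≥ that is 14.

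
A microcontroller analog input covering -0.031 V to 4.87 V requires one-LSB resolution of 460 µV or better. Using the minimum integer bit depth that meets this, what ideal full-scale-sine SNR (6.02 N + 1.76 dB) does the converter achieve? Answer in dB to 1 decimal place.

86.0 dB

Span: 4.87 V − (-0.031 V) = 4.901 V.
Required number of levels: 4.901/460 µV = 10654; smallest N with 2^N ≥ that is 14.
6.02(14) + 1.76 = 86.04 dB.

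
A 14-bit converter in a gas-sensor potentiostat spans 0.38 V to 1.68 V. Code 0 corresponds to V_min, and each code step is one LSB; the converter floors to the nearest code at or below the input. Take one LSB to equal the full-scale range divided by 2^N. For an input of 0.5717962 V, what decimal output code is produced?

The full-scale span is 1.68 − (0.38) = 1.3 V. LSB = 1.3 V / 2^14 ≈ 79.35 µV.
V_in − V_min = 0.5717962 − (0.38) = 0.1917962 V.
Divide by LSB: 0.1917962 × 16384/1.3 = 2417.2223.
Truncating gives code 2417.

2417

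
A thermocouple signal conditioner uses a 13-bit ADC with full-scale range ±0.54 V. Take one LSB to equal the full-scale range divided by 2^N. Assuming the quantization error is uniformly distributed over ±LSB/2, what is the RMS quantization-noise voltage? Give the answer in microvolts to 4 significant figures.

Full-scale range = 0.54 V − (-0.54 V) = 1.08 V.
Step size = 1.08/8192 V = 131.836 µV.
For a uniform distribution on [−LSB/2, +LSB/2], V_rms = LSB/√12 = 131.836 µV/3.4641 = 38.06 µV.

38.06 µV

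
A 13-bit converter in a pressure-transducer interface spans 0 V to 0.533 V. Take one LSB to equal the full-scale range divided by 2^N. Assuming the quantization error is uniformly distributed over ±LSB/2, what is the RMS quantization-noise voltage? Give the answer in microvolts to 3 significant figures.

18.8 µV

Full-scale range = 0.533 V.
LSB = 0.533 V ÷ 2^13 = 0.533/8192 V = 65.063 µV.
σ_q = LSB/√12 = 65.063 µV/3.4641 = 18.8 µV.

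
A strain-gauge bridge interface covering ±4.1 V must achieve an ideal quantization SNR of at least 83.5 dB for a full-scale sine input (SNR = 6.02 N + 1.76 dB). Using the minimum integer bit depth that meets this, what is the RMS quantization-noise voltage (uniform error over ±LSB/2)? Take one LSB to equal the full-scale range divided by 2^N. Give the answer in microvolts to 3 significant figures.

144 µV

The full-scale span is 4.1 − (-4.1) = 8.2 V.
6.02 N + 1.76 ≥ 83.5 gives N ≥ 13.578, so the minimum integer is 14.
LSB = 8.2 V ÷ 2^14 = 8.2/16384 V = 0.50049 mV.
RMS noise = LSB/√12 = 144 µV.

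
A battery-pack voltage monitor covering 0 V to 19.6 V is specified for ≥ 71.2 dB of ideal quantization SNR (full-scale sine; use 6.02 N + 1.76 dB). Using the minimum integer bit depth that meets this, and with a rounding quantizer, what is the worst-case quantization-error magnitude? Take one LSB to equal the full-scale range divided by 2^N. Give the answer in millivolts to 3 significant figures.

Span = 19.6 V.
Required N = ⌈(71.2 − 1.76)/6.02⌉ = ⌈11.535⌉ = 12.
One LSB is 19.6 V / 4096 = 4.7852 mV.
Half an LSB is 2.39 mV.

2.39 mV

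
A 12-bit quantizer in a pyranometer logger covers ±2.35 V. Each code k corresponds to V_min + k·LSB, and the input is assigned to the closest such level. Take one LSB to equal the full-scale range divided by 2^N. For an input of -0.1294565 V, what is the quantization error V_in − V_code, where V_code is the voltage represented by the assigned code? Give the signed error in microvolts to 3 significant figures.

+207 µV

The full-scale span is 2.35 − (-2.35) = 4.7 V. LSB = 4.7 V / 2^12 ≈ 1.147 mV.
(V_in − V_min)/LSB = (-0.1294565 − (-2.35)) × 4096/4.7 = 1935.1800 → nearest code k = 1935.
V_code = -2.35 + (1935/4096) × 4.7 = -0.1296630859 V.
e = -0.1294565 − (-0.1296630859) = +207 µV.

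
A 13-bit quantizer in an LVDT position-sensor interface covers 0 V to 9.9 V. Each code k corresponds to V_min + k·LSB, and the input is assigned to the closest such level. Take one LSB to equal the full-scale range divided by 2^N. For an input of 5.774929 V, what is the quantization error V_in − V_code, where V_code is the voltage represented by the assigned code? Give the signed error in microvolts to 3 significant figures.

−474 µV

Full-scale range = 9.9 V. LSB = 9.9 V / 2^13 ≈ 1.208 mV.
Position in LSBs: (5.774929 − (0)) × 8192/9.9 = 4778.6079; rounding gives k = 4779.
V_code = V_min + k × range/2^13 = 0 + 4779 × 9.9/8192 = 5.775402832 V.
V_in − V_code = 5.774929 − (5.775402832) = −474 µV.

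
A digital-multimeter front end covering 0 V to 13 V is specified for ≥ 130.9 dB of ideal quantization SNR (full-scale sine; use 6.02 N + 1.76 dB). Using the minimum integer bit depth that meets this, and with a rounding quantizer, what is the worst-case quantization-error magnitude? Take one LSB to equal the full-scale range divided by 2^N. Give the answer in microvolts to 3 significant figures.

1.55 µV

Range is 13 V.
Required N = ⌈(130.9 − 1.76)/6.02⌉ = ⌈21.452⌉ = 22.
LSB = 13 V ÷ 2^22 = 13/4194304 V = 3.0994 µV.
Max error for round-to-nearest is LSB/2 = 1.55 µV.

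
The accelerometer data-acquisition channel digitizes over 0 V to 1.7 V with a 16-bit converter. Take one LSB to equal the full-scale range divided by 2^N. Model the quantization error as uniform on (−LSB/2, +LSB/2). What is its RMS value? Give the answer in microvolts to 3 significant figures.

Full-scale range = 1.7 V.
LSB = 1.7 V ÷ 2^16 = 1.7/65536 V = 25.940 µV.
V_rms = LSB/√12 = 25.940 µV / √12 = 7.49 µV.

7.49 µV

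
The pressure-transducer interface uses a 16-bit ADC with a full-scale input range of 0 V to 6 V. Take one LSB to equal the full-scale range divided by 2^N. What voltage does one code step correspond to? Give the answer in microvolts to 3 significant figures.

Full-scale range = 6 V.
2^16 = 65536 levels.
Step size = 6/65536 V = 91.6 µV.

91.6 µV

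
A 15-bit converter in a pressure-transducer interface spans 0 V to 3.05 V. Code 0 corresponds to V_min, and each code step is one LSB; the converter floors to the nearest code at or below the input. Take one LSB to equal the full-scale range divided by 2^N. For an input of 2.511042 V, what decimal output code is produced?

Span = 3.05 V. LSB = 3.05 V / 2^15 ≈ 93.08 µV.
code = ⌊(V_in − V_min)/LSB⌋ = ⌊(V_in − V_min) × 2^15 / range⌋
     = ⌊(2.511042 − (0)) × 32768 / 3.05⌋ = ⌊2.511042 × 32768/3.05⌋
     = ⌊26977.647⌋ = 26977.

26977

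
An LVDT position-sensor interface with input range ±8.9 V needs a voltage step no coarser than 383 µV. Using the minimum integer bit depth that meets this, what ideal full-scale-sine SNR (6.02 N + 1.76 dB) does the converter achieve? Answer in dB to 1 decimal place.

98.1 dB

Range = 8.9 − (-8.9) = 17.8 V.
Levels needed ≥ 17.8/383 µV = 46480. 2^16 = 65536 suffices, so N_min = 16.
SNR = 6.02 × 16 + 1.76 = 98.08 dB.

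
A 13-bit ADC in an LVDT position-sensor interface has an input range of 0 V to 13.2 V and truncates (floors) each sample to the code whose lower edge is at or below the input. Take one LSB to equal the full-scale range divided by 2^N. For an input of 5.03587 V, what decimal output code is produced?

Range is 13.2 V. LSB = 13.2 V / 2^13 ≈ 1.611 mV.
V_in − V_min = 5.03587 − (0) = 5.03587 V.
Divide by LSB: 5.03587 × 8192/13.2 = 3125.2914.
Truncating gives code 3125.

3125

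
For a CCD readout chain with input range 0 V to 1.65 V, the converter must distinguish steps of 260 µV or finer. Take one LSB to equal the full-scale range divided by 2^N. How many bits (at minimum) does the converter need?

13 bits

Full-scale range = 1.65 V.
Need 2^N ≥ 1.65 V / 260 µV = 6346 → N_min = 13.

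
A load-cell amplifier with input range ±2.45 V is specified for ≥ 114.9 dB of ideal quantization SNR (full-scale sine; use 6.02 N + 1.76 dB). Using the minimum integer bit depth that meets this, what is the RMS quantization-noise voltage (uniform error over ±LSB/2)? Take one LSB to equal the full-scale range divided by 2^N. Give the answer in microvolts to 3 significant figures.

Range = 2.45 − (-2.45) = 4.9 V.
Required N = ⌈(114.9 − 1.76)/6.02⌉ = ⌈18.794⌉ = 19.
One LSB is 4.9 V / 524288 = 9.3460 µV.
RMS noise = LSB/√12 = 2.70 µV.

2.70 µV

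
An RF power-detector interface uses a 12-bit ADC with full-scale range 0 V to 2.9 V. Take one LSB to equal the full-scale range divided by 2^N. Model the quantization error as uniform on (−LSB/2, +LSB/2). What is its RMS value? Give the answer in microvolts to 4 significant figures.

204.4 µV

Span = 2.9 V.
LSB = 2.9 V / 2^12 = 0.708008 mV.
For a uniform distribution on [−LSB/2, +LSB/2], V_rms = LSB/√12 = 0.708008 mV/3.4641 = 204.4 µV.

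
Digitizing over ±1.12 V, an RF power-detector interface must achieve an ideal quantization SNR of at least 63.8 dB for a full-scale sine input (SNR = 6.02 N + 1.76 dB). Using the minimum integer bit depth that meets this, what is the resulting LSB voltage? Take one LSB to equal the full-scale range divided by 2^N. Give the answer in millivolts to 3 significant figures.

Span: 1.12 V − (-1.12 V) = 2.24 V.
Solving 6.02 N ≥ 63.8 − 1.76: N ≥ 10.306. Round up → N = 11.
Step size = 2.24/2048 V = 1.09 mV.

1.09 mV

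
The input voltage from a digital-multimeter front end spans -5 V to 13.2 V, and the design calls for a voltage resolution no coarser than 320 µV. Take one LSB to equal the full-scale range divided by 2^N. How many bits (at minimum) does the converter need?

Range = 13.2 − (-5) = 18.2 V.
Levels needed ≥ 18.2/320 µV = 56880. 2^16 = 65536 suffices, so N_min = 16.

16 bits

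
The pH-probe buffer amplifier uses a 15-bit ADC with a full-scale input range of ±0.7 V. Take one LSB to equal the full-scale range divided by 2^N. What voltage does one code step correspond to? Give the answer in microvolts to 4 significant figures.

The full-scale span is 0.7 − (-0.7) = 1.4 V.
Number of codes = 2^15 = 32768.
One LSB is 1.4 V / 32768 = 42.72 µV.

42.72 µV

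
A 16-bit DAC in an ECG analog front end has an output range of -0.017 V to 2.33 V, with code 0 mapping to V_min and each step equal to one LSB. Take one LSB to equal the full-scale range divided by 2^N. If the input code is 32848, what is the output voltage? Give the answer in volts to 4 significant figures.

The full-scale span is 2.33 − (-0.017) = 2.347 V. LSB = 2.347 V / 2^16.
Output = V_min + (32848/65536) × range = -0.017 + 0.501221 × 2.347 V
      = -0.017 + 1.17636 = 1.15936 V.

1.159 V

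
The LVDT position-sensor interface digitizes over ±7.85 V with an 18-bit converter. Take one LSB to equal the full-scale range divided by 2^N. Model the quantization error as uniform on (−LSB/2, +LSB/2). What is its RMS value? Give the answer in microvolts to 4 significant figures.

Range = 7.85 − (-7.85) = 15.7 V.
LSB = 15.7 V / 2^18 = 59.8907 µV.
RMS of a uniform error over width LSB is LSB/√12 = 17.29 µV.

17.29 µV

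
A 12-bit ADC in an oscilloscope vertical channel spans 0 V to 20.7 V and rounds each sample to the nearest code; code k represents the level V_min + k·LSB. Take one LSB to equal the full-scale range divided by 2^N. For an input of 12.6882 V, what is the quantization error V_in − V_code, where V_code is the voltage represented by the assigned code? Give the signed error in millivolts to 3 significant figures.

Range is 20.7 V. LSB = 20.7 V / 2^12 ≈ 5.054 mV.
(12.6882 − (0)) / LSB = 12.6882 × 4096/20.7 = 2510.6699. Nearest integer: k = 2511.
V_code = 0 + (2511/4096) × 20.7 = 12.68986816 V.
e = 12.6882 − (12.68986816) = −1.67 mV.

−1.67 mV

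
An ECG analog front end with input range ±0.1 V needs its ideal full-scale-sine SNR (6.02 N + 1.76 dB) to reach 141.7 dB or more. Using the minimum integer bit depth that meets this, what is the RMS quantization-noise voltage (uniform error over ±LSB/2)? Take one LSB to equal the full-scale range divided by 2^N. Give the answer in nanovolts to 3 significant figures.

3.44 nV

Full-scale range = 0.1 V − (-0.1 V) = 0.2 V.
Solving 6.02 N ≥ 141.7 − 1.76: N ≥ 23.246. Round up → N = 24.
LSB = 0.2 V ÷ 2^24 = 0.2/16777216 V = 11.921 nV.
σ_q = LSB/√12 = 11.921 nV/3.4641 = 3.44 nV.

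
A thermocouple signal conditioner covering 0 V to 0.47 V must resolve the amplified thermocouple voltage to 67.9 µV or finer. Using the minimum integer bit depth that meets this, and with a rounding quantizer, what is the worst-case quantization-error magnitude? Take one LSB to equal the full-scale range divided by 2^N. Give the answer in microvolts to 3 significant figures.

Range is 0.47 V.
0.47 V / 67.9 µV = 6922. Since 2^12 = 4096 and 2^13 = 8192, N = 13.
LSB = 0.47 V / 2^13 = 57.373 µV.
|e|_max = LSB/2 = 28.7 µV.

28.7 µV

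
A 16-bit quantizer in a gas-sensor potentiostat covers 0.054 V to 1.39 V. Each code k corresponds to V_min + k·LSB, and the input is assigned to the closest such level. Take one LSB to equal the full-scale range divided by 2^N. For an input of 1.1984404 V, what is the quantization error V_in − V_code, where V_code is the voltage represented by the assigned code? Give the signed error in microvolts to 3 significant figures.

Full-scale range = 1.39 V − (0.054 V) = 1.336 V. LSB = 1.336 V / 2^16 ≈ 20.39 µV.
Position in LSBs: (1.1984404 − (0.054)) × 65536/1.336 = 56139.2560; rounding gives k = 56139.
Reconstructed level: 0.054 + 56139 × 1.336/65536 V = 1.1984351807 V.
V_in − V_code = 1.1984404 − (1.1984351807) = +5.22 µV.

+5.22 µV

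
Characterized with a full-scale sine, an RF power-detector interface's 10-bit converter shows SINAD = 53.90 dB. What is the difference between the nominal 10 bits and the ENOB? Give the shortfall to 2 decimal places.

1.34 bits

ENOB = (SINAD − 1.76)/6.02 = (53.90 − 1.76)/6.02 = 8.6611 bits.
10 − 8.6611 = 1.34 bits below nominal.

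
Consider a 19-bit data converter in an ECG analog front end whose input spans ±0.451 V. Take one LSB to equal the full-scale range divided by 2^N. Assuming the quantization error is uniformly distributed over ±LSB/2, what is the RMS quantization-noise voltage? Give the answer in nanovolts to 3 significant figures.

497 nV

The full-scale span is 0.451 − (-0.451) = 0.902 V.
Step size = 0.902/524288 V = 1.7204 µV.
V_rms = LSB/√12 = 1.7204 µV / √12 = 497 nV.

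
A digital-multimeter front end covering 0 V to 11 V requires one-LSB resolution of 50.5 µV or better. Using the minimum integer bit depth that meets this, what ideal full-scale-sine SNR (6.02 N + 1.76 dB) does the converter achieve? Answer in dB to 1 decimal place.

110.1 dB

V_FS = 11 V.
Levels needed ≥ 11/50.5 µV = 217800. 2^18 = 262144 suffices, so N_min = 18.
SNR = 6.02 × 18 + 1.76 = 110.12 dB.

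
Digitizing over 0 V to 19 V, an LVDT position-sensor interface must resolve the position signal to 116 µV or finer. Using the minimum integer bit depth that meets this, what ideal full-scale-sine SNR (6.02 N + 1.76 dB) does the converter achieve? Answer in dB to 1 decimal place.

110.1 dB

Full-scale range = 19 V.
Need 2^N ≥ 19 V / 116 µV = 163800 → N_min = 18.
Ideal SNR at N = 18: 6.02·18 + 1.76 = 110.1 dB.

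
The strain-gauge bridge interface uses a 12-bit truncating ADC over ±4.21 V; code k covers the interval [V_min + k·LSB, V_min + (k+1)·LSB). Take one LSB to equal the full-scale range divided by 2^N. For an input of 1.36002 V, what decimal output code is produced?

The full-scale span is 4.21 − (-4.21) = 8.42 V. LSB = 8.42 V / 2^12 ≈ 2.056 mV.
V_in − V_min = 1.36002 − (-4.21) = 5.57002 V.
Divide by LSB: 5.57002 × 4096/8.42 = 2709.5964.
Truncating gives code 2709.

2709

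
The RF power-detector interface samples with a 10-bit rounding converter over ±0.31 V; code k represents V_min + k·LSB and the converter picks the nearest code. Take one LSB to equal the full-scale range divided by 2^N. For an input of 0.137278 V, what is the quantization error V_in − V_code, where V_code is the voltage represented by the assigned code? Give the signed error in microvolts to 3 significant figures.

Range = 0.31 − (-0.31) = 0.62 V. LSB = 0.62 V / 2^10 ≈ 0.6055 mV.
Position in LSBs: (0.137278 − (-0.31)) × 1024/0.62 = 738.7301; rounding gives k = 739.
Reconstructed level: -0.31 + 739 × 0.62/1024 V = 0.1374414063 V.
Error = V_in − V_code = 0.137278 − (0.1374414063) = −163 µV.

−163 µV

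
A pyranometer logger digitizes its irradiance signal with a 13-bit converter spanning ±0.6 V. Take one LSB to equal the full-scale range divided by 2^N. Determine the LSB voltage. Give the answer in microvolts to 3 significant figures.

146 µV

Range = 0.6 − (-0.6) = 1.2 V.
There are 2^13 = 8192 steps.
LSB = 1.2 V / 2^13 = 146 µV.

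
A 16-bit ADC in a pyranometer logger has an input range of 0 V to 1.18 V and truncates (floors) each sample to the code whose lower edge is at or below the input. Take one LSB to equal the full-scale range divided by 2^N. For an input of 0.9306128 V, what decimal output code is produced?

51685

Full-scale range = 1.18 V. LSB = 1.18 V / 2^16 ≈ 18.01 µV.
V_in − V_min = 0.9306128 − (0) = 0.9306128 V.
Divide by LSB: 0.9306128 × 65536/1.18 = 51685.2885.
Truncating gives code 51685.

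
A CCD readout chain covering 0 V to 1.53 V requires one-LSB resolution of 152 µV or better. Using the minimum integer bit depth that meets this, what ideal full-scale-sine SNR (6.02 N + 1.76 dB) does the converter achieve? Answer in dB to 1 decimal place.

V_FS = 1.53 V.
Required number of levels: 1.53/152 µV = 10066; smallest N with 2^N ≥ that is 14.
SNR = 6.02 × 14 + 1.76 = 86.04 dB.

86.0 dB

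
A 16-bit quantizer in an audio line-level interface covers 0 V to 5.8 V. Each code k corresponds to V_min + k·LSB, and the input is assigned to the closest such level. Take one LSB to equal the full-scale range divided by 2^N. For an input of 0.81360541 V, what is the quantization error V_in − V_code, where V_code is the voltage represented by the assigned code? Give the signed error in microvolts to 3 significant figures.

Span = 5.8 V. LSB = 5.8 V / 2^16 ≈ 88.50 µV.
(0.81360541 − (0)) / LSB = 0.81360541 × 65536/5.8 = 9193.1800. Nearest integer: k = 9193.
V_code = V_min + k × range/2^16 = 0 + 9193 × 5.8/65536 = 0.81358947754 V.
e = 0.81360541 − (0.81358947754) = +15.9 µV.

+15.9 µV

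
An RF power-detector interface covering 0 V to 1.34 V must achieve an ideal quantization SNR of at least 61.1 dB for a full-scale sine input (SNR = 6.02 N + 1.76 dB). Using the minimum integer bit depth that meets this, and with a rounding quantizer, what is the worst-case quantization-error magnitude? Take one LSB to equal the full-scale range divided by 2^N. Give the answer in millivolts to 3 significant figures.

Full-scale range = 1.34 V.
N ≥ (61.1 − 1.76)/6.02 = 9.857 → N_min = 10.
One LSB is 1.34 V / 1024 = 1.3086 mV.
|e|_max = LSB/2 = 0.654 mV.

0.654 mV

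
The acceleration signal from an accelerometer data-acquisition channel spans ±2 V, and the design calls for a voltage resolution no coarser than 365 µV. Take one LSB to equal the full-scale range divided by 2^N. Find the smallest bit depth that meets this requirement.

Full-scale range = 2 V − (-2 V) = 4 V.
4 V / 365 µV = 10960. Since 2^13 = 8192 and 2^14 = 16384, N = 14.

14 bits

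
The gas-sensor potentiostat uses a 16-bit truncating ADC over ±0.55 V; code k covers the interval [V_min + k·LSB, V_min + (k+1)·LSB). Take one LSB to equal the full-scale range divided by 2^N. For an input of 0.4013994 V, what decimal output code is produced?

Full-scale range = 0.55 V − (-0.55 V) = 1.1 V. LSB = 1.1 V / 2^16 ≈ 16.78 µV.
V_in − V_min = 0.4013994 − (-0.55) = 0.9513994 V.
Divide by LSB: 0.9513994 × 65536/1.1 = 56682.6464.
Truncating gives code 56682.

56682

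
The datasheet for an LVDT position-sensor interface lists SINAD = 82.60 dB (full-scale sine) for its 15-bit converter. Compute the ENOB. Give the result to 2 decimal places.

13.43 bits

(82.60 − 1.76) / 6.02 = 80.84/6.02 = 13.4286 effective bits.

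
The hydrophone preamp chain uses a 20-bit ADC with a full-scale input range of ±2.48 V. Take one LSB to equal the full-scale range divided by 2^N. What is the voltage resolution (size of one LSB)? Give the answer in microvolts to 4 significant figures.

4.730 µV

Full-scale range = 2.48 V − (-2.48 V) = 4.96 V.
There are 2^20 = 1048576 steps.
LSB = 4.96 V / 2^20 = 4.730 µV.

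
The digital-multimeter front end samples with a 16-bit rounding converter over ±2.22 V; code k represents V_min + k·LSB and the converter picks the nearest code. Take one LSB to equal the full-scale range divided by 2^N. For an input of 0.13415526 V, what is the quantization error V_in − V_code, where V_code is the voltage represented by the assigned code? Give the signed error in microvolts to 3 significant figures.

+12.2 µV

Full-scale range = 2.22 V − (-2.22 V) = 4.44 V. LSB = 4.44 V / 2^16 ≈ 67.75 µV.
(0.13415526 − (-2.22)) / LSB = 2.35415526 × 65536/4.44 = 34748.1800. Nearest integer: k = 34748.
V_code = V_min + k × range/2^16 = -2.22 + 34748 × 4.44/65536 = 0.13414306641 V.
V_in − V_code = 0.13415526 − (0.13414306641) = +12.2 µV.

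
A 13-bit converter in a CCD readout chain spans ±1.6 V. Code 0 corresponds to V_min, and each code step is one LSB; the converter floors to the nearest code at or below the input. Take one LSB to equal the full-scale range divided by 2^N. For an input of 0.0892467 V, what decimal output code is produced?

The full-scale span is 1.6 − (-1.6) = 3.2 V. LSB = 3.2 V / 2^13 ≈ 390.6 µV.
(V_in − V_min) × 2^13/range = (0.0892467 − (-1.6)) × 8192/3.2 = 4324.472.
Floor → code = 4324.

4324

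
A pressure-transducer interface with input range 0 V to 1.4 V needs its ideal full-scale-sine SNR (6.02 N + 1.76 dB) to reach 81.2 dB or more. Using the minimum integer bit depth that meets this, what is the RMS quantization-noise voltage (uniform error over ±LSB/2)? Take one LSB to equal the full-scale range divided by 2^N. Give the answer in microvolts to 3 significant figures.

V_FS = 1.4 V.
N ≥ (81.2 − 1.76)/6.02 = 13.196 → N_min = 14.
LSB = 1.4 V / 2^14 = 85.449 µV.
V_rms = LSB/√12 = 24.7 µV.

24.7 µV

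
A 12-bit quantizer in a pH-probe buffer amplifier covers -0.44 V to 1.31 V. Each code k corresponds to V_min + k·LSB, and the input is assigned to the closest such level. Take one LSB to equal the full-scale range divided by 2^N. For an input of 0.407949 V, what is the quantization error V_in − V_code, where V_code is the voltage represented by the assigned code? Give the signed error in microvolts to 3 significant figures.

−134 µV

Range = 1.31 − (-0.44) = 1.75 V. LSB = 1.75 V / 2^12 ≈ 427.2 µV.
(0.407949 − (-0.44)) / LSB = 0.847949 × 4096/1.75 = 1984.6852. Nearest integer: k = 1985.
V_code = -0.44 + (1985/4096) × 1.75 = 0.4080834961 V.
e = 0.407949 − (0.4080834961) = −134 µV.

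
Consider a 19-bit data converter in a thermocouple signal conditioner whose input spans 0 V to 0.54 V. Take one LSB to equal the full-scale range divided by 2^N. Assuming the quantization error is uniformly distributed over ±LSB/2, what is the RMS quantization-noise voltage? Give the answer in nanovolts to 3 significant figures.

V_FS = 0.54 V.
LSB = 0.54 V ÷ 2^19 = 0.54/524288 V = 1.0300 µV.
V_rms = LSB/√12 = 1.0300 µV / √12 = 297 nV.

297 nV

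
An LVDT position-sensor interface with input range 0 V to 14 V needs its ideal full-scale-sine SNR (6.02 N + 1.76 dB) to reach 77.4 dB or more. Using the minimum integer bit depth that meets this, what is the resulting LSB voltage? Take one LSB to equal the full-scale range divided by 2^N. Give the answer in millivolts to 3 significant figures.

1.71 mV

Span = 14 V.
N ≥ (77.4 − 1.76)/6.02 = 12.565 → N_min = 13.
One LSB is 14 V / 8192 = 1.71 mV.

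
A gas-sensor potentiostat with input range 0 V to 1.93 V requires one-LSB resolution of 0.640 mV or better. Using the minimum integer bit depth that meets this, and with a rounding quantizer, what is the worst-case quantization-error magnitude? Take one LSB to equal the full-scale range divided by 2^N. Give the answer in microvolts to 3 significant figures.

Range is 1.93 V.
1.93 V / 0.640 mV = 3016. Since 2^11 = 2048 and 2^12 = 4096, N = 12.
LSB = 1.93 V / 2^12 = 471.19 µV.
Max error for round-to-nearest is LSB/2 = 236 µV.

236 µV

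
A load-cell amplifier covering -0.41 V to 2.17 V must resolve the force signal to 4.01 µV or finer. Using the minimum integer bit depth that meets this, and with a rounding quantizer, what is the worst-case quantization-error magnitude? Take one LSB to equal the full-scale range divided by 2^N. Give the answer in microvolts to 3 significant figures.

1.23 µV

Range = 2.17 − (-0.41) = 2.58 V.
Need 2^N ≥ 2.58 V / 4.01 µV = 643400 → N_min = 20.
One LSB is 2.58 V / 1048576 = 2.4605 µV.
Half an LSB is 1.23 µV.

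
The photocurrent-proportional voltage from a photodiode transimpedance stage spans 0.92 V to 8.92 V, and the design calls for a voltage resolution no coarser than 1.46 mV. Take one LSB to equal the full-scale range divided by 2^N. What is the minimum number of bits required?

13 bits

Full-scale range = 8.92 V − (0.92 V) = 8 V.
Need 2^N ≥ 8 V / 1.46 mV = 5479 → N_min = 13.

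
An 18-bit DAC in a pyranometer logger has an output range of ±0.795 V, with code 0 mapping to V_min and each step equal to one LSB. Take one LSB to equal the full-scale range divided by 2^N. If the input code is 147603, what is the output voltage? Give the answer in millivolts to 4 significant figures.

Span: 0.795 V − (-0.795 V) = 1.59 V. LSB = 1.59 V / 2^18.
V_out = V_min + code × LSB = -0.795 V + 147603 × 1.59 V / 262144
      = -0.795 V + 0.895267 V = 0.100267 V.

100.3 mV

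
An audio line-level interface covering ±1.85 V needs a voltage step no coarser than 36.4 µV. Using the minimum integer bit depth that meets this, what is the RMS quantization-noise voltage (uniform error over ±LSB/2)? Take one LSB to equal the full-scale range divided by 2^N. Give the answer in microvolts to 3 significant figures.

8.15 µV

Range = 1.85 − (-1.85) = 3.7 V.
Levels needed ≥ 3.7/36.4 µV = 101600. 2^17 = 131072 suffices, so N_min = 17.
LSB = 3.7 V ÷ 2^17 = 3.7/131072 V = 28.229 µV.
RMS noise = LSB/√12 = 8.15 µV.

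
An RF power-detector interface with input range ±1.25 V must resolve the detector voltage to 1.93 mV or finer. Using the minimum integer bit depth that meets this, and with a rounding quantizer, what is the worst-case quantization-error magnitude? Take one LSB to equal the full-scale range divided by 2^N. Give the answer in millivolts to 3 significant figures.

0.610 mV

Span: 1.25 V − (-1.25 V) = 2.5 V.
2.5 V / 1.93 mV = 1295. Since 2^10 = 1024 and 2^11 = 2048, N = 11.
LSB = 2.5 V / 2^11 = 1.2207 mV.
Max error for round-to-nearest is LSB/2 = 0.610 mV.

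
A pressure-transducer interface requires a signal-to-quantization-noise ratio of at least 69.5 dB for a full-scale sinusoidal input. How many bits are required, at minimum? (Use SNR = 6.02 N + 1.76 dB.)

Solving 6.02 N ≥ 69.5 − 1.76: N ≥ 11.252. Round up → N = 12.

12 bits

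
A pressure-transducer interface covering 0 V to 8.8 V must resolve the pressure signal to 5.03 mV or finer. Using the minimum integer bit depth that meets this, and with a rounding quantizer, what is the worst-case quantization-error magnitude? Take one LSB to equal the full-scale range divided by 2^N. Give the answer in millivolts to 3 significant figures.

2.15 mV

Span = 8.8 V.
Levels needed ≥ 8.8/5.03 mV = 1750. 2^11 = 2048 suffices, so N_min = 11.
One LSB is 8.8 V / 2048 = 4.2969 mV.
|e|_max = LSB/2 = 2.15 mV.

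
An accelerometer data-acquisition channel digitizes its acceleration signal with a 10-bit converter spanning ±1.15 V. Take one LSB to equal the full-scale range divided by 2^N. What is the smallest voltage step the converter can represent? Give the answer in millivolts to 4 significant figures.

2.246 mV

Full-scale range = 1.15 V − (-1.15 V) = 2.3 V.
2^10 = 1024 levels.
LSB = 2.3 V / 2^10 = 2.246 mV.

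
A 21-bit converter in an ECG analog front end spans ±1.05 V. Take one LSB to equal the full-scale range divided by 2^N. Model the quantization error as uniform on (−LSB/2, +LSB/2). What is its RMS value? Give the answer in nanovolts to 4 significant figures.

289.1 nV

The full-scale span is 1.05 − (-1.05) = 2.1 V.
Step size = 2.1/2097152 V = 1.00136 µV.
V_rms = LSB/√12 = 1.00136 µV / √12 = 289.1 nV.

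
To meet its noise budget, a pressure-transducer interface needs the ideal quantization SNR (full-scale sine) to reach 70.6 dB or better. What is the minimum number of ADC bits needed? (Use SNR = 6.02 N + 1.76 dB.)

12 bits

N ≥ (70.6 − 1.76)/6.02 = 11.435 → N_min = 12.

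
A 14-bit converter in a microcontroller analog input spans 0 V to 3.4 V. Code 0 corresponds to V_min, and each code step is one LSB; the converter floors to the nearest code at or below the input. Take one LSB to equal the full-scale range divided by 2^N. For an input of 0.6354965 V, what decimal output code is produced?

3062

Full-scale range = 3.4 V. LSB = 3.4 V / 2^14 ≈ 207.5 µV.
V_in − V_min = 0.6354965 − (0) = 0.6354965 V.
Divide by LSB: 0.6354965 × 16384/3.4 = 3062.3455.
Truncating gives code 3062.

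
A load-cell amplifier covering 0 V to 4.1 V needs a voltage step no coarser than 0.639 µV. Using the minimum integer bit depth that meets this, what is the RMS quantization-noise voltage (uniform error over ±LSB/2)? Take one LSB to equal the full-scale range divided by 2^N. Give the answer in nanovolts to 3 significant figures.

Range is 4.1 V.
4.1 V / 0.639 µV = 6.416e6. Since 2^22 = 4194304 and 2^23 = 8388608, N = 23.
Step size = 4.1/8388608 V = 488.76 nV.
RMS noise = LSB/√12 = 141 nV.

141 nV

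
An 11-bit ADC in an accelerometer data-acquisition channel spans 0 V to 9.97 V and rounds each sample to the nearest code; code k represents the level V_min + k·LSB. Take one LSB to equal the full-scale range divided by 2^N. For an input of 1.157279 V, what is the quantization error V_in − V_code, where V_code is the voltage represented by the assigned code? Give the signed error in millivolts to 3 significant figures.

Full-scale range = 9.97 V. LSB = 9.97 V / 2^11 ≈ 4.868 mV.
(V_in − V_min)/LSB = (1.157279 − (0)) × 2048/9.97 = 237.7239 → nearest code k = 238.
Reconstructed level: 0 + 238 × 9.97/2048 V = 1.158623047 V.
Error = V_in − V_code = 1.157279 − (1.158623047) = −1.34 mV.

−1.34 mV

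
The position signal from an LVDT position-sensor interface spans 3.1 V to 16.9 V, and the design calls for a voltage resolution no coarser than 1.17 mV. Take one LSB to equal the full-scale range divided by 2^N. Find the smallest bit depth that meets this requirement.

Span: 16.9 V − (3.1 V) = 13.8 V.
13.8 V / 1.17 mV = 11790. Since 2^13 = 8192 and 2^14 = 16384, N = 14.

14 bits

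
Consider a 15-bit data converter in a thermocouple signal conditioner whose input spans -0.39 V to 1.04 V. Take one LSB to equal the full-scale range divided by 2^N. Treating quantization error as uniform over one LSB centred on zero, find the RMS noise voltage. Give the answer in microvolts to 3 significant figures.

12.6 µV

Full-scale range = 1.04 V − (-0.39 V) = 1.43 V.
Step size = 1.43/32768 V = 43.640 µV.
σ_q = LSB/√12 = 43.640 µV/3.4641 = 12.6 µV.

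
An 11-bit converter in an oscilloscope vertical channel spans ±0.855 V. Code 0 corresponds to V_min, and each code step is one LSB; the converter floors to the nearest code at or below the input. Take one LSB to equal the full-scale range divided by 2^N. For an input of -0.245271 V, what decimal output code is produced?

Range = 0.855 − (-0.855) = 1.71 V. LSB = 1.71 V / 2^11 ≈ 0.8350 mV.
(V_in − V_min) × 2^11/range = (-0.245271 − (-0.855)) × 2048/1.71 = 730.249.
Floor → code = 730.

730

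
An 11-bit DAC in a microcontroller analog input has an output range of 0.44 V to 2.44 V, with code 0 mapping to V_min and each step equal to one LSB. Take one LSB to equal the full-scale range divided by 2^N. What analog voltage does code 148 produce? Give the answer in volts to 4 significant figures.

Full-scale range = 2.44 V − (0.44 V) = 2 V. LSB = 2 V / 2^11.
Output = V_min + (148/2048) × range = 0.44 + 0.0722656 × 2 V
      = 0.44 + 0.144531 = 0.584531 V.

0.5845 V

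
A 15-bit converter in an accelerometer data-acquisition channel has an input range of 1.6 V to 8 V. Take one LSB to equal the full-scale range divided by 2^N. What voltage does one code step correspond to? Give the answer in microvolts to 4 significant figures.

Full-scale range = 8 V − (1.6 V) = 6.4 V.
2^15 = 32768 levels.
LSB = 6.4 V ÷ 2^15 = 6.4/32768 V = 195.3 µV.

195.3 µV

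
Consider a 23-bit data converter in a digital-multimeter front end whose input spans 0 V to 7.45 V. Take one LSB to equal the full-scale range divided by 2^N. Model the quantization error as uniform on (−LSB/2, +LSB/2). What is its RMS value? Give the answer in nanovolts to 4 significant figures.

Range is 7.45 V.
LSB = 7.45 V ÷ 2^23 = 7.45/8388608 V = 0.888109 µV.
V_rms = LSB/√12 = 0.888109 µV / √12 = 256.4 nV.

256.4 nV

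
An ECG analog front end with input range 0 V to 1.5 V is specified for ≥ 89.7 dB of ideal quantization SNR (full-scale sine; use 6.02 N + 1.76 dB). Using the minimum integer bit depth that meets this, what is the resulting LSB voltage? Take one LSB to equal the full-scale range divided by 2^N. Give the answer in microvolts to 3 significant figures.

Full-scale range = 1.5 V.
N ≥ (89.7 − 1.76)/6.02 = 14.608 → N_min = 15.
LSB = 1.5 V ÷ 2^15 = 1.5/32768 V = 45.8 µV.

45.8 µV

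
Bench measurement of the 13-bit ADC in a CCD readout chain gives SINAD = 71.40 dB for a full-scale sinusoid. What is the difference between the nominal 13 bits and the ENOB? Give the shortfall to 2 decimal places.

Effective bits = (71.40 − 1.76)/6.02 = 11.5681.
Shortfall = 13 − 11.5681 = 1.4319 bits.

1.43 bits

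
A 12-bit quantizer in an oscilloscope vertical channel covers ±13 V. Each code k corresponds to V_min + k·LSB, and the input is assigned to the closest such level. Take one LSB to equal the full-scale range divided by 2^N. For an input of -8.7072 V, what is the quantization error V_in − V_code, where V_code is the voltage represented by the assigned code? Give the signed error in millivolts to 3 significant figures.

The full-scale span is 13 − (-13) = 26 V. LSB = 26 V / 2^12 ≈ 6.348 mV.
(-8.7072 − (-13)) / LSB = 4.2928 × 4096/26 = 676.2811. Nearest integer: k = 676.
V_code = -13 + (676/4096) × 26 = -8.708984375 V.
Error = V_in − V_code = -8.7072 − (-8.708984375) = +1.78 mV.

+1.78 mV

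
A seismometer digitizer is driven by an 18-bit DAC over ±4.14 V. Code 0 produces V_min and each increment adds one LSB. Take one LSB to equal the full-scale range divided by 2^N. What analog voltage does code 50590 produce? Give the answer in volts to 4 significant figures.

-2.542 V

Range = 4.14 − (-4.14) = 8.28 V. LSB = 8.28 V / 2^18.
Output = V_min + (50590/262144) × range = -4.14 + 0.192986 × 8.28 V
      = -4.14 + 1.59792 = -2.54208 V.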